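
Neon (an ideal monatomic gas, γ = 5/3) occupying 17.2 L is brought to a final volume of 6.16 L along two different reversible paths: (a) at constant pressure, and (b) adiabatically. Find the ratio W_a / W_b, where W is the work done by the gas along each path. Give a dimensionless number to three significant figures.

Path (a) isobaric: W = P₁(V₂ − V₁) → W_a/(P₁V₁) = -0.6419.
Path (b) adiabatic: W = P₁V₁(1 − (V₁/V₂)^(γ−1))/(γ−1) → W_b/(P₁V₁) = -1.474.
W_a / W_b = -0.6419 / -1.474 = 0.4354.

W_a / W_b ≈ 0.435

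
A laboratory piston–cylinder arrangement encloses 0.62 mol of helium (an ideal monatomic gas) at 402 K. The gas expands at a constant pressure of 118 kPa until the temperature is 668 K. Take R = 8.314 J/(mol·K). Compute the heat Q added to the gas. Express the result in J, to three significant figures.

Q ≈ 3430 J

Isobaric: W = nRΔT = (0.62)(8.314)(266) = 1371 J.
ΔU = nCᵥΔT with Cᵥ = 3R/2: ΔU = (0.62)(12.47)(266) = 2057 J.
Q = ΔU + W = 2057 + 1371 = 3428 J.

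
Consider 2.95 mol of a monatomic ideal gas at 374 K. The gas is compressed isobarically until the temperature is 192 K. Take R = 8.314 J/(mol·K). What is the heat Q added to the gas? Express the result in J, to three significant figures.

Isobaric: W = nRΔT = (2.95)(8.314)(-182) = -4464 J.
ΔU = nCᵥΔT with Cᵥ = 3R/2: ΔU = (2.95)(12.47)(-182) = -6696 J.
Q = ΔU + W = -6696 − 4464 = -11159 J.

Q ≈ -11200 J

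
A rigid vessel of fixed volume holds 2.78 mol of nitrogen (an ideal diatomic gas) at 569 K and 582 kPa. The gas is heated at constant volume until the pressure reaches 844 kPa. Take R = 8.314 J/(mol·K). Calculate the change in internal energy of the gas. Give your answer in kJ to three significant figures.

ΔU ≈ 14.8 kJ

Constant volume ⇒ W = 0, so Q = ΔU = nCᵥΔT with Cᵥ = 5R/2 = 20.79 J/(mol·K).
At constant V, T₂/T₁ = P₂/P₁ ⇒ ΔT = T₁(P₂/P₁ − 1) = 569·(844/582 − 1) = 256.1 K.
ΔU = (2.78)(20.79)(256.1) = 14801 J.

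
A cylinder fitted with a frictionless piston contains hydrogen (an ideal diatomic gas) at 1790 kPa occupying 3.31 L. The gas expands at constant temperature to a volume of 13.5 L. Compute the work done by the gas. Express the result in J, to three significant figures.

W ≈ 8330 J

Isothermal: W = nRT ln(V₂/V₁) = P₁V₁ ln(V₂/V₁).
P₁V₁ = (1790 kPa)(3.31 L) = 5925 J.
W = 5925 × ln(13.5/3.31) = 5925 × 1.406
W_by_gas = 8329 J.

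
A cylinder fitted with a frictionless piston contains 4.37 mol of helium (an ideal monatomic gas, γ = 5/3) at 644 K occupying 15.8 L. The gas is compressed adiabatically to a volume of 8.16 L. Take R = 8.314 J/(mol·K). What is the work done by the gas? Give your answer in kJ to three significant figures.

W ≈ -19.4 kJ

Adiabatic: TV^(γ−1) = const with γ = 5/3.
T₂ = T₁ (V₁/V₂)^(γ−1) = 644 × (15.8/8.16)^0.667 = 644 × 1.554 = 1000 K.
W_by = nCᵥ(T₁ − T₂) = (4.37)(12.47)(644 − 1000) = -19426 J.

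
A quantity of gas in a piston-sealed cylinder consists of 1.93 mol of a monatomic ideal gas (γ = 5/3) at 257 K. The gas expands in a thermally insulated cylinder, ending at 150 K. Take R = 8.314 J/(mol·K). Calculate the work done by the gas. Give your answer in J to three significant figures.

Adiabatic ⇒ Q = 0, so W_by = −ΔU = nCᵥ(T₁ − T₂).
Cᵥ = 3R/2 = 12.47 J/(mol·K).
W = (1.93)(12.47)(257 − 150) = 2575 J.

W ≈ 2580 J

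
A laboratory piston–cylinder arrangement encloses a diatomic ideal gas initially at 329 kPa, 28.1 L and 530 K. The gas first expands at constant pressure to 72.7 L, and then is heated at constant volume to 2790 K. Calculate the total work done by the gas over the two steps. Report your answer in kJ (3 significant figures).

W_total ≈ 14.7 kJ

Step 1 (isobaric): W = PΔV = (329 kPa)(72.7 − 28.1 L) = 14673 J.
Step 2 (isochoric): W = 0 (constant volume).
W_total = 14673 + 0 = 14673 J.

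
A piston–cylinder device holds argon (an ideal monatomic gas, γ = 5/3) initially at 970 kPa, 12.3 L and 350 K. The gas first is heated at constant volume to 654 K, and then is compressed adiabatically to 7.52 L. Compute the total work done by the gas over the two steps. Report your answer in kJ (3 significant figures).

Step 1 (isochoric): W = 0 (constant volume).
After step 1: P = 1813 kPa (V unchanged).
Step 2 (adiabatic): W = (P₁V₁ − P₂V₂)/(γ−1) = (22294 − 30949)/0.667 = -12982 J.
W_total = 0 − 12982 = -12982 J.

W_total ≈ -13.0 kJ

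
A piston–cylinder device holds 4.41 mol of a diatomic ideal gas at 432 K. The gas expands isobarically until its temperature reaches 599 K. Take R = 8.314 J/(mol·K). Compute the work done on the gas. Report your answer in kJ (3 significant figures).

W ≈ -6.12 kJ

Isobaric: W = P ΔV = nR ΔT.
W = (4.41)(8.314)(599 − 432) = 6123 J.
Work on gas = −W_by = -6123 J.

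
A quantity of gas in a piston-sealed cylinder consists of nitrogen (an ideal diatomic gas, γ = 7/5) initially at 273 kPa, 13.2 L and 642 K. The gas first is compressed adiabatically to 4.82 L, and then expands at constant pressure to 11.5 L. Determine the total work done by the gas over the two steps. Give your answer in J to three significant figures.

Step 1 (adiabatic): W = (P₁V₁ − P₂V₂)/(γ−1) = (3604 − 5392)/0.4 = -4471 J.
After step 1: P = 1119 kPa, V = 4.82 L, T = 960.6 K.
Step 2 (isobaric): W = PΔV = (1119 kPa)(11.5 − 4.82 L) = 7473 J.
W_total = -4471 + 7473 = 3002 J.

W_total ≈ 3000 J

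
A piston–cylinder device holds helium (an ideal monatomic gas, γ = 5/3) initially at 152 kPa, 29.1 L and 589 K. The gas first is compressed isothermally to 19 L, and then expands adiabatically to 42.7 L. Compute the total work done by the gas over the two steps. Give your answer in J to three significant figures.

W_total ≈ 882 J

Step 1 (isothermal): W = P₁V₁ ln(V₂/V₁) = (4423) ln(19/29.1) = -1886 J.
After step 1: P = 232.8 kPa, V = 19 L, T = 589 K.
Step 2 (adiabatic): W = (P₁V₁ − P₂V₂)/(γ−1) = (4423 − 2578)/0.667 = 2768 J.
W_total = -1886 + 2768 = 882.2 J.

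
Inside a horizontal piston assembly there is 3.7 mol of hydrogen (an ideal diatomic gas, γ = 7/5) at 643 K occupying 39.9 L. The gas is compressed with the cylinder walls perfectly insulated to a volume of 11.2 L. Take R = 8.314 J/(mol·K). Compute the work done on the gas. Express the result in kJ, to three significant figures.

W ≈ 32.7 kJ

Adiabatic: TV^(γ−1) = const with γ = 7/5.
T₂ = T₁ (V₁/V₂)^(γ−1) = 643 × (39.9/11.2)^0.4 = 643 × 1.662 = 1069 K.
W_by = nCᵥ(T₁ − T₂) = (3.7)(20.79)(643 − 1069) = -32749 J.
Work on gas = −W_by = 32749 J.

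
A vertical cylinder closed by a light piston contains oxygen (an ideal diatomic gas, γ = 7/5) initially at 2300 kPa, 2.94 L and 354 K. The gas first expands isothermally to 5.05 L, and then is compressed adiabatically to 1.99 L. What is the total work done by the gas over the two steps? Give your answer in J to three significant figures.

Step 1 (isothermal): W = P₁V₁ ln(V₂/V₁) = (6762) ln(5.05/2.94) = 3658 J.
After step 1: P = 1339 kPa, V = 5.05 L, T = 354 K.
Step 2 (adiabatic): W = (P₁V₁ − P₂V₂)/(γ−1) = (6762 − 9814)/0.4 = -7630 J.
W_total = 3658 − 7630 = -3972 J.

W_total ≈ -3970 J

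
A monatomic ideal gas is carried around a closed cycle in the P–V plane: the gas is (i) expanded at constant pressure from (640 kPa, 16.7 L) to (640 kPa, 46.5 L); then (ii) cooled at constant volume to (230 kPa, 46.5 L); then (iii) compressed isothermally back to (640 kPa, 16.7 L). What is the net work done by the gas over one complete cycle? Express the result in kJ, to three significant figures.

Leg (i): W = PΔV = (640)(46.5 − 16.7) = 19072 J.
Leg (ii): W = 0.
Leg (iii): W = PᵢVᵢ ln(V_f/Vᵢ) = (10695) ln(16.7/46.5) = -10952 J.
W_net = 19072 − 10952 = 8120 J.

W_net ≈ 8.12 kJ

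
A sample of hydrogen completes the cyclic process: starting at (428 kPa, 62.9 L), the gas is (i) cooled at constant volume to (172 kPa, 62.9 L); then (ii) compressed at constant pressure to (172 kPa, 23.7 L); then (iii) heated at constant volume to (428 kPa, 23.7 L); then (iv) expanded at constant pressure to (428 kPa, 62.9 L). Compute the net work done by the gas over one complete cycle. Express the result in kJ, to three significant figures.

W_net ≈ 10.0 kJ

Constant-volume legs do no work.
W(ii) = (172)(23.7 − 62.9) = -6742 J; W(iv) = (428)(62.9 − 23.7) = 16778 J.
W_net = -6742 + 16778 = 10035 J (the clockwise enclosed area).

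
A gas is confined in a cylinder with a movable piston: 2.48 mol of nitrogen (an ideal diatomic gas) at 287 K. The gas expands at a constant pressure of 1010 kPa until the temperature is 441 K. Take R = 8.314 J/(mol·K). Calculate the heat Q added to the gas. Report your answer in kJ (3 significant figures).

Isobaric: W = nRΔT = (2.48)(8.314)(154) = 3175 J.
ΔU = nCᵥΔT with Cᵥ = 5R/2: ΔU = (2.48)(20.79)(154) = 7938 J.
Q = ΔU + W = 7938 + 3175 = 11113 J.

Q ≈ 11.1 kJ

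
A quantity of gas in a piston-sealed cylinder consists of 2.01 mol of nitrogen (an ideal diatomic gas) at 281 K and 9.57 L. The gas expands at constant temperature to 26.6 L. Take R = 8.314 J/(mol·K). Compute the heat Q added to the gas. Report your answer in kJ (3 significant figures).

Q ≈ 4.80 kJ

Isothermal ⇒ ΔU = 0, so Q = W = nRT ln(V₂/V₁).
Q = (2.01)(8.314)(281) ln(26.6/9.57) = 4696 × 1.022 = 4800 J.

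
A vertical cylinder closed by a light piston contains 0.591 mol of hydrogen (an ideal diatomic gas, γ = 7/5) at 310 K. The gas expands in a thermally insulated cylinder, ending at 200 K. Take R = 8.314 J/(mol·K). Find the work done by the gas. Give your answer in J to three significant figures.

Adiabatic ⇒ Q = 0, so W_by = −ΔU = nCᵥ(T₁ − T₂).
Cᵥ = 5R/2 = 20.79 J/(mol·K).
W = (0.591)(20.79)(310 − 200) = 1351 J.

W ≈ 1350 J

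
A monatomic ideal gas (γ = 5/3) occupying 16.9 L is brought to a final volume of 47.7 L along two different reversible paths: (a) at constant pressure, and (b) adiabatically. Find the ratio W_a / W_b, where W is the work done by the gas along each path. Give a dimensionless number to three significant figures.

W_a / W_b ≈ 2.43

Path (a) isobaric: W = P₁(V₂ − V₁) → W_a/(P₁V₁) = 1.822.
Path (b) adiabatic: W = P₁V₁(1 − (V₁/V₂)^(γ−1))/(γ−1) → W_b/(P₁V₁) = 0.7489.
W_a / W_b = 1.822 / 0.7489 = 2.433.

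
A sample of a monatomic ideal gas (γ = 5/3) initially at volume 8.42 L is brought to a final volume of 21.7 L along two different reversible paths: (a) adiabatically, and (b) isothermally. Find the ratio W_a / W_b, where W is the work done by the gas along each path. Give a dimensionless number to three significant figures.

W_a / W_b ≈ 0.742

Path (a) adiabatic: W = P₁V₁(1 − (V₁/V₂)^(γ−1))/(γ−1) → W_a/(P₁V₁) = 0.702.
Path (b) isothermal: W = P₁V₁ ln(V₂/V₁) → W_b/(P₁V₁) = 0.9467.
W_a / W_b = 0.702 / 0.9467 = 0.7415.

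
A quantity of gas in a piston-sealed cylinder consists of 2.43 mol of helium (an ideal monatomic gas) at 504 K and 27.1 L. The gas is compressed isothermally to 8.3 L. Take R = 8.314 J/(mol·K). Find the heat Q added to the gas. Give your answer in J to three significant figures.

Isothermal ⇒ ΔU = 0, so Q = W = nRT ln(V₂/V₁).
Q = (2.43)(8.314)(504) ln(8.3/27.1) = 10182 × -1.183 = -12049 J.

Q ≈ -12000 J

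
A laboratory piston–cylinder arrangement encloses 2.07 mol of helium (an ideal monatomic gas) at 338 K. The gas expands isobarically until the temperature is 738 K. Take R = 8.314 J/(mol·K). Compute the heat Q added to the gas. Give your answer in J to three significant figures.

Q ≈ 17200 J

Isobaric: W = nRΔT = (2.07)(8.314)(400) = 6884 J.
ΔU = nCᵥΔT with Cᵥ = 3R/2: ΔU = (2.07)(12.47)(400) = 10326 J.
Q = ΔU + W = 10326 + 6884 = 17210 J.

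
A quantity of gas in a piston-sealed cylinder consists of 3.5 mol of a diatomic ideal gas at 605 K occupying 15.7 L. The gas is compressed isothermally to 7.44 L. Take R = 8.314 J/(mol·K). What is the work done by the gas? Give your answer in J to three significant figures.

W ≈ -13100 J

Isothermal: W = nRT ln(V₂/V₁).
W = (3.5)(8.314)(605) × ln(7.44/15.7)
  = 17605 × -0.7468
W_by_gas = -13147 J.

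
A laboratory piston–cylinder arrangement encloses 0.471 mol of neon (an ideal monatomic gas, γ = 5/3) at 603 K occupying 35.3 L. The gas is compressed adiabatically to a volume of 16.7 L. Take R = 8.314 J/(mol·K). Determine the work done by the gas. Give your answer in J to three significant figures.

Adiabatic: TV^(γ−1) = const with γ = 5/3.
T₂ = T₁ (V₁/V₂)^(γ−1) = 603 × (35.3/16.7)^0.667 = 603 × 1.647 = 993.2 K.
W_by = nCᵥ(T₁ − T₂) = (0.471)(12.47)(603 − 993.2) = -2292 J.

W ≈ -2290 J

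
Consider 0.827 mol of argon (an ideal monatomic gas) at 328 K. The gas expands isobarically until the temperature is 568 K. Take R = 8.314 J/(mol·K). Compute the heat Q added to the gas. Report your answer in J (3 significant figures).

Isobaric: W = nRΔT = (0.827)(8.314)(240) = 1650 J.
ΔU = nCᵥΔT with Cᵥ = 3R/2: ΔU = (0.827)(12.47)(240) = 2475 J.
Q = ΔU + W = 2475 + 1650 = 4125 J.

Q ≈ 4130 J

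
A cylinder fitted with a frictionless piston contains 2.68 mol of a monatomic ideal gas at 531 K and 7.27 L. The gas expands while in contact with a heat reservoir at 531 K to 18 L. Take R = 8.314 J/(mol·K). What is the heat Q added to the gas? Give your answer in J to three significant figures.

Q ≈ 10700 J

Isothermal ⇒ ΔU = 0, so Q = W = nRT ln(V₂/V₁).
Q = (2.68)(8.314)(531) ln(18/7.27) = 11831 × 0.9066 = 10727 J.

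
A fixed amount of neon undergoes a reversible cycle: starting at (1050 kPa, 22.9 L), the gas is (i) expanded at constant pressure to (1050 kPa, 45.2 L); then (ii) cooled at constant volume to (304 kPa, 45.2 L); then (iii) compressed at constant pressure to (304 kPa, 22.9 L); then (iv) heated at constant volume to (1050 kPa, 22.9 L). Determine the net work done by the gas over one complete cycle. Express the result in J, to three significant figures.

W_net ≈ 16600 J

Constant-volume legs do no work.
W(i) = (1050)(45.2 − 22.9) = 23415 J; W(iii) = (304)(22.9 − 45.2) = -6779 J.
W_net = 23415 − 6779 = 16636 J (the clockwise enclosed area).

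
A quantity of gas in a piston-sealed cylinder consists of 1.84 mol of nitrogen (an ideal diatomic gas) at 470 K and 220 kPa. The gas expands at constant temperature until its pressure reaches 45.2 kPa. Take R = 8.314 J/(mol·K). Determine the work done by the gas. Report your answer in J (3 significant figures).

W ≈ 11400 J

Isothermal process: W = nRT ln(V₂/V₁) = nRT ln(P₁/P₂).
W = (1.84)(8.314)(470) × ln(220/45.2)
  = 7190 × ln(4.867) = 7190 × 1.583
W_by_gas = 11378 J.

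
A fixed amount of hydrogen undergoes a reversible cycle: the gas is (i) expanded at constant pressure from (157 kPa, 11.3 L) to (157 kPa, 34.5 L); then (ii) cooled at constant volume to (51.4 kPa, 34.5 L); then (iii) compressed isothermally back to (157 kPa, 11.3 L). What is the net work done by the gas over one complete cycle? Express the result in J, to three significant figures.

W_net ≈ 1660 J

Leg (i): W = PΔV = (157)(34.5 − 11.3) = 3642 J.
Leg (ii): W = 0.
Leg (iii): W = PᵢVᵢ ln(V_f/Vᵢ) = (1773) ln(11.3/34.5) = -1979 J.
W_net = 3642 − 1979 = 1663 J.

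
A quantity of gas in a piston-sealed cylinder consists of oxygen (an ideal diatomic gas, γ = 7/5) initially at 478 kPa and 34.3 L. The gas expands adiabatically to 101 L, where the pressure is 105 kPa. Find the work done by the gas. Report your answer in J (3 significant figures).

W ≈ 14500 J

Adiabatic: W = (P₁V₁ − P₂V₂)/(γ − 1) with γ = 7/5.
P₁V₁ = 16395 J, P₂V₂ = 10605 J.
W = (16395 − 10605) / 0.4 = 14476 J.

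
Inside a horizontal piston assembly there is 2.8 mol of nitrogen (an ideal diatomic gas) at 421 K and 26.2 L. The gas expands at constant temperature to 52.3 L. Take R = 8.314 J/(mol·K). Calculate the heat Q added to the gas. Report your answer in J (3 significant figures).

Isothermal ⇒ ΔU = 0, so Q = W = nRT ln(V₂/V₁).
Q = (2.8)(8.314)(421) ln(52.3/26.2) = 9801 × 0.6912 = 6774 J.

Q ≈ 6770 J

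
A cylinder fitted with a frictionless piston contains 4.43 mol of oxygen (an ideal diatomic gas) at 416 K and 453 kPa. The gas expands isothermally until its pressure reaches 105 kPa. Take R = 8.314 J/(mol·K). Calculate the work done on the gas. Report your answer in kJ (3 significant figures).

W ≈ -22.4 kJ

Isothermal process: W = nRT ln(V₂/V₁) = nRT ln(P₁/P₂).
W = (4.43)(8.314)(416) × ln(453/105)
  = 15322 × ln(4.314) = 15322 × 1.462
W_by_gas = 22399 J; work on gas = −W_by = -22399 J.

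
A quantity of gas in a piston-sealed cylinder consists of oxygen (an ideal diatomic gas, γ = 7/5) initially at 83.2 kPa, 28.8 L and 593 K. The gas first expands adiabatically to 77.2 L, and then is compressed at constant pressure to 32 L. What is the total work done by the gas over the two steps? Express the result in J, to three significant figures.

W_total ≈ 1010 J

Step 1 (adiabatic): W = (P₁V₁ − P₂V₂)/(γ−1) = (2396 − 1615)/0.4 = 1952 J.
After step 1: P = 20.92 kPa, V = 77.2 L, T = 399.7 K.
Step 2 (isobaric): W = PΔV = (20.92 kPa)(32 − 77.2 L) = -945.7 J.
W_total = 1952 − 945.7 = 1007 J.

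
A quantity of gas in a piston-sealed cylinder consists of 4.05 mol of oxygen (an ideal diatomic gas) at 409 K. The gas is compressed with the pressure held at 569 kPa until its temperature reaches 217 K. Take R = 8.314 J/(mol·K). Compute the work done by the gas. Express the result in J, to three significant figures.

Isobaric: W = P ΔV = nR ΔT.
W = (4.05)(8.314)(217 − 409) = -6465 J.

W ≈ -6460 J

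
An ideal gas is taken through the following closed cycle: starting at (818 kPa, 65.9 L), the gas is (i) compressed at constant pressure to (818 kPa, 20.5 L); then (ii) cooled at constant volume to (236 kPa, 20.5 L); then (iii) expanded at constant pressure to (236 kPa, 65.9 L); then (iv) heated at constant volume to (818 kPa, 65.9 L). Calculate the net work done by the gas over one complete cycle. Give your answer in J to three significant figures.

Constant-volume legs do no work.
W(i) = (818)(20.5 − 65.9) = -37137 J; W(iii) = (236)(65.9 − 20.5) = 10714 J.
W_net = -37137 + 10714 = -26423 J (the counter-clockwise enclosed area).

W_net ≈ -26400 J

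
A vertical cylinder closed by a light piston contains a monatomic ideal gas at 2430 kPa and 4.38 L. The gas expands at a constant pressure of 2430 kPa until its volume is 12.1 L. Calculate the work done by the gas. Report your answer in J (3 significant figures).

Isobaric: W = P ΔV.
W = (2430 kPa)(12.1 − 4.38 L) = (2430)(7.72) = 18760 J.

W ≈ 18800 J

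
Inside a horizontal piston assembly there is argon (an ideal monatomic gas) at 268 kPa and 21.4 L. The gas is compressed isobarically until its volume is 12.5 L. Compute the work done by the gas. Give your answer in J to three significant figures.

Isobaric: W = P ΔV.
W = (268 kPa)(12.5 − 21.4 L) = (268)(-8.9) = -2385 J.

W ≈ -2390 J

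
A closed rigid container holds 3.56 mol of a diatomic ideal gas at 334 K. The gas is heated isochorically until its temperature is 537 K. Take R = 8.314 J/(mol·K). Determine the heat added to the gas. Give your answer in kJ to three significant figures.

Constant volume ⇒ W = 0, so Q = ΔU = nCᵥΔT with Cᵥ = 5R/2 = 20.79 J/(mol·K).
ΔU = (3.56)(20.79)(537 − 334) = 15021 J.

Q ≈ 15.0 kJ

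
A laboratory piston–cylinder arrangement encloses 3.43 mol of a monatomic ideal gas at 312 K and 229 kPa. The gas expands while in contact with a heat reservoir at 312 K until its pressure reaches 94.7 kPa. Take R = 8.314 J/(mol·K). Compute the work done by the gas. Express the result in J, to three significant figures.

Isothermal process: W = nRT ln(V₂/V₁) = nRT ln(P₁/P₂).
W = (3.43)(8.314)(312) × ln(229/94.7)
  = 8897 × ln(2.418) = 8897 × 0.883
W_by_gas = 7856 J.

W ≈ 7860 J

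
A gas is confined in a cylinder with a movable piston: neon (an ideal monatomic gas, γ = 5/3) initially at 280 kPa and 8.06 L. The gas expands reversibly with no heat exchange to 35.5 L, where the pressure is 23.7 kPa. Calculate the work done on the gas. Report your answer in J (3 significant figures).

Adiabatic: W = (P₁V₁ − P₂V₂)/(γ − 1) with γ = 5/3.
P₁V₁ = 2257 J, P₂V₂ = 841.4 J.
W = (2257 − 841.4) / 0.6667 = 2123 J.
Work on gas = −W_by = -2123 J.

W ≈ -2120 J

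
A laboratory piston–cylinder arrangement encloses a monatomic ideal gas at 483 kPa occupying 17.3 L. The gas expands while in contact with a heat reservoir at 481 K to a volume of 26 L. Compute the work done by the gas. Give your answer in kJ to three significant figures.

W ≈ 3.40 kJ

Isothermal: W = nRT ln(V₂/V₁) = P₁V₁ ln(V₂/V₁).
P₁V₁ = (483 kPa)(17.3 L) = 8356 J.
W = 8356 × ln(26/17.3) = 8356 × 0.4074
W_by_gas = 3404 J.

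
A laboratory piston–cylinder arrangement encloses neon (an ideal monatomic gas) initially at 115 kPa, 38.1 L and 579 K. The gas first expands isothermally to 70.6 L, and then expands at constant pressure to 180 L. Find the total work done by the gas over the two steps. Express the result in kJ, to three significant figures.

W_total ≈ 9.49 kJ

Step 1 (isothermal): W = P₁V₁ ln(V₂/V₁) = (4382) ln(70.6/38.1) = 2703 J.
After step 1: P = 62.06 kPa, V = 70.6 L, T = 579 K.
Step 2 (isobaric): W = PΔV = (62.06 kPa)(180 − 70.6 L) = 6789 J.
W_total = 2703 + 6789 = 9492 J.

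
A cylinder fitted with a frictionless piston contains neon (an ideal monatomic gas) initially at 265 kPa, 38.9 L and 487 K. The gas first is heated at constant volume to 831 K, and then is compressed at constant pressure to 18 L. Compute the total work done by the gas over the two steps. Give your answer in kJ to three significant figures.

W_total ≈ -9.45 kJ

Step 1 (isochoric): W = 0 (constant volume).
After step 1: P = 452.2 kPa (V unchanged).
Step 2 (isobaric): W = PΔV = (452.2 kPa)(18 − 38.9 L) = -9451 J.
W_total = 0 − 9451 = -9451 J.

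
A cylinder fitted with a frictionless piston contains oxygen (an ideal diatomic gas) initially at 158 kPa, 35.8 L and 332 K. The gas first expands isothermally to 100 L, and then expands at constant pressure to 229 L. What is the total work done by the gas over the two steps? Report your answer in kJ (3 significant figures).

W_total ≈ 13.1 kJ

Step 1 (isothermal): W = P₁V₁ ln(V₂/V₁) = (5656) ln(100/35.8) = 5810 J.
After step 1: P = 56.56 kPa, V = 100 L, T = 332 K.
Step 2 (isobaric): W = PΔV = (56.56 kPa)(229 − 100 L) = 7297 J.
W_total = 5810 + 7297 = 13107 J.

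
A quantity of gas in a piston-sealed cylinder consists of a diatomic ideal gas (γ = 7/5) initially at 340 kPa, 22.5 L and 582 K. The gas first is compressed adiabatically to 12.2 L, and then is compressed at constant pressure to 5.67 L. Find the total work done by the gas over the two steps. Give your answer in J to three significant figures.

W_total ≈ -10500 J

Step 1 (adiabatic): W = (P₁V₁ − P₂V₂)/(γ−1) = (7650 − 9772)/0.4 = -5305 J.
After step 1: P = 801 kPa, V = 12.2 L, T = 743.5 K.
Step 2 (isobaric): W = PΔV = (801 kPa)(5.67 − 12.2 L) = -5231 J.
W_total = -5305 − 5231 = -10536 J.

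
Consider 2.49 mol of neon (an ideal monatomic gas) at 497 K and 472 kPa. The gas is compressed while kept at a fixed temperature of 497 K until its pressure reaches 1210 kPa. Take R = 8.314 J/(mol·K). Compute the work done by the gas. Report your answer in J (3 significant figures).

Isothermal process: W = nRT ln(V₂/V₁) = nRT ln(P₁/P₂).
W = (2.49)(8.314)(497) × ln(472/1210)
  = 10289 × ln(0.3901) = 10289 × -0.9414
W_by_gas = -9686 J.

W ≈ -9690 J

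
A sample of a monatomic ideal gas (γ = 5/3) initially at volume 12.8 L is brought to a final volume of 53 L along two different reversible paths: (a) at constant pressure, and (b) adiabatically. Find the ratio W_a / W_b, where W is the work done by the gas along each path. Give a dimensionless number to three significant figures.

W_a / W_b ≈ 3.42

Path (a) isobaric: W = P₁(V₂ − V₁) → W_a/(P₁V₁) = 3.141.
Path (b) adiabatic: W = P₁V₁(1 − (V₁/V₂)^(γ−1))/(γ−1) → W_b/(P₁V₁) = 0.9183.
W_a / W_b = 3.141 / 0.9183 = 3.42.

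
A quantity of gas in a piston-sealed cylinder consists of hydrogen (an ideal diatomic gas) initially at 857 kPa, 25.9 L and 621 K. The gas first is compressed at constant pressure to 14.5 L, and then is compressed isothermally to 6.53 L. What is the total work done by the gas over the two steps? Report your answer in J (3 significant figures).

W_total ≈ -19700 J

Step 1 (isobaric): W = PΔV = (857 kPa)(14.5 − 25.9 L) = -9770 J.
After step 1: P = 857 kPa, V = 14.5 L, T = 347.7 K.
Step 2 (isothermal): W = P₁V₁ ln(V₂/V₁) = (12426) ln(6.53/14.5) = -9913 J.
W_total = -9770 − 9913 = -19683 J.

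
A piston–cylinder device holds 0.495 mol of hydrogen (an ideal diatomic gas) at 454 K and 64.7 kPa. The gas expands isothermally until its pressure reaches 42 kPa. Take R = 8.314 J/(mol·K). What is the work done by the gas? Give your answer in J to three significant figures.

W ≈ 807 J

Isothermal process: W = nRT ln(V₂/V₁) = nRT ln(P₁/P₂).
W = (0.495)(8.314)(454) × ln(64.7/42)
  = 1868 × ln(1.54) = 1868 × 0.4321
W_by_gas = 807.3 J.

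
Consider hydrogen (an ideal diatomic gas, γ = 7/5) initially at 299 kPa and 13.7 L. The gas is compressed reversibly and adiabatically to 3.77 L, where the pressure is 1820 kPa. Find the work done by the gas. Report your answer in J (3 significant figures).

W ≈ -6910 J

Adiabatic: W = (P₁V₁ − P₂V₂)/(γ − 1) with γ = 7/5.
P₁V₁ = 4096 J, P₂V₂ = 6861 J.
W = (4096 − 6861) / 0.4 = -6913 J.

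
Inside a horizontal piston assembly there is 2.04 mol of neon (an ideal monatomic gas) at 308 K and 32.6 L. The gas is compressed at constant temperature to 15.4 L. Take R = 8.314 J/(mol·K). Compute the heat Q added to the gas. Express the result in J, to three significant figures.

Q ≈ -3920 J

Isothermal ⇒ ΔU = 0, so Q = W = nRT ln(V₂/V₁).
Q = (2.04)(8.314)(308) ln(15.4/32.6) = 5224 × -0.7499 = -3918 J.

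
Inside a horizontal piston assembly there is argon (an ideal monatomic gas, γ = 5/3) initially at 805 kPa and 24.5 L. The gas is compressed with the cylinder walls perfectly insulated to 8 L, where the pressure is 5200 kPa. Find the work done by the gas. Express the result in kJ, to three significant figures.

W ≈ -32.8 kJ

Adiabatic: W = (P₁V₁ − P₂V₂)/(γ − 1) with γ = 5/3.
P₁V₁ = 19722 J, P₂V₂ = 41600 J.
W = (19722 − 41600) / 0.6667 = -32816 J.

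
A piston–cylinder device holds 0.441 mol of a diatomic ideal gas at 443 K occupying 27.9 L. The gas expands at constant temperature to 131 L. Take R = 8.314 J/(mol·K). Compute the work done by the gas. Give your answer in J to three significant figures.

W ≈ 2510 J

Isothermal: W = nRT ln(V₂/V₁).
W = (0.441)(8.314)(443) × ln(131/27.9)
  = 1624 × 1.547
W_by_gas = 2512 J.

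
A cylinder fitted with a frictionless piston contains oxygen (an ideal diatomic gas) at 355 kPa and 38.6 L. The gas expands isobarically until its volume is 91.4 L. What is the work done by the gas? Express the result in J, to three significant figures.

Isobaric: W = P ΔV.
W = (355 kPa)(91.4 − 38.6 L) = (355)(52.8) = 18744 J.

W ≈ 18700 J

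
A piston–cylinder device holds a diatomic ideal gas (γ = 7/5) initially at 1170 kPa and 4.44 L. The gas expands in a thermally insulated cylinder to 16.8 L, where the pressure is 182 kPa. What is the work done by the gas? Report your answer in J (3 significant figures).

Adiabatic: W = (P₁V₁ − P₂V₂)/(γ − 1) with γ = 7/5.
P₁V₁ = 5195 J, P₂V₂ = 3058 J.
W = (5195 − 3058) / 0.4 = 5343 J.

W ≈ 5340 J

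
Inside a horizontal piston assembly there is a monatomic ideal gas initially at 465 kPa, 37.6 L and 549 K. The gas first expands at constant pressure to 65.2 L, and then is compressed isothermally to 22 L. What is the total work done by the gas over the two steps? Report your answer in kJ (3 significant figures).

Step 1 (isobaric): W = PΔV = (465 kPa)(65.2 − 37.6 L) = 12834 J.
After step 1: P = 465 kPa, V = 65.2 L, T = 952 K.
Step 2 (isothermal): W = P₁V₁ ln(V₂/V₁) = (30318) ln(22/65.2) = -32938 J.
W_total = 12834 − 32938 = -20104 J.

W_total ≈ -20.1 kJ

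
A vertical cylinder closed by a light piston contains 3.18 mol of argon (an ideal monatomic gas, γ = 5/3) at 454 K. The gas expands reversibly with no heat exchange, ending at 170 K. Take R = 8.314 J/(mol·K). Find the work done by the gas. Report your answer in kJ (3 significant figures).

Adiabatic ⇒ Q = 0, so W_by = −ΔU = nCᵥ(T₁ − T₂).
Cᵥ = 3R/2 = 12.47 J/(mol·K).
W = (3.18)(12.47)(454 − 170) = 11263 J.

W ≈ 11.3 kJ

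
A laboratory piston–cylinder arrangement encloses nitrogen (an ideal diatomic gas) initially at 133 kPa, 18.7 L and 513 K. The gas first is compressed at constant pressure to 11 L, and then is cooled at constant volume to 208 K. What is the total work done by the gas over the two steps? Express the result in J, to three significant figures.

Step 1 (isobaric): W = PΔV = (133 kPa)(11 − 18.7 L) = -1024 J.
Step 2 (isochoric): W = 0 (constant volume).
W_total = -1024 + 0 = -1024 J.

W_total ≈ -1020 J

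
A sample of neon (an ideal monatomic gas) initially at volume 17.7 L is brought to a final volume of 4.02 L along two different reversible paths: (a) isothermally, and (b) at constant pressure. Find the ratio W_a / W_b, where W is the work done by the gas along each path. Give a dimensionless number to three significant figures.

Path (a) isothermal: W = P₁V₁ ln(V₂/V₁) → W_a/(P₁V₁) = -1.482.
Path (b) isobaric: W = P₁(V₂ − V₁) → W_b/(P₁V₁) = -0.7729.
W_a / W_b = -1.482 / -0.7729 = 1.918.

W_a / W_b ≈ 1.92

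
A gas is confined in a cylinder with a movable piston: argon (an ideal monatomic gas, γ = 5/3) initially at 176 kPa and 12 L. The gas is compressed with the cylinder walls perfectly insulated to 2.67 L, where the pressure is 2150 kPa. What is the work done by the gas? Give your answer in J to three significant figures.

W ≈ -5440 J

Adiabatic: W = (P₁V₁ − P₂V₂)/(γ − 1) with γ = 5/3.
P₁V₁ = 2112 J, P₂V₂ = 5740 J.
W = (2112 − 5740) / 0.6667 = -5443 J.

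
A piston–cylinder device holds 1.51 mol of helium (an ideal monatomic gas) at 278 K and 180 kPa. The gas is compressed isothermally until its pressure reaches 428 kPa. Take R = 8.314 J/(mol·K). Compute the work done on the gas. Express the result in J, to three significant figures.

Isothermal process: W = nRT ln(V₂/V₁) = nRT ln(P₁/P₂).
W = (1.51)(8.314)(278) × ln(180/428)
  = 3490 × ln(0.4206) = 3490 × -0.8662
W_by_gas = -3023 J; work on gas = −W_by = 3023 J.

W ≈ 3020 J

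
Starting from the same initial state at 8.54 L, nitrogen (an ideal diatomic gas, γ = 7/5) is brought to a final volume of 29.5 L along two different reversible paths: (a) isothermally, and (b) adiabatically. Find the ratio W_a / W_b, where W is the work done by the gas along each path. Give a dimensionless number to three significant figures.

W_a / W_b ≈ 1.27

Path (a) isothermal: W = P₁V₁ ln(V₂/V₁) → W_a/(P₁V₁) = 1.24.
Path (b) adiabatic: W = P₁V₁(1 − (V₁/V₂)^(γ−1))/(γ−1) → W_b/(P₁V₁) = 0.9774.
W_a / W_b = 1.24 / 0.9774 = 1.268.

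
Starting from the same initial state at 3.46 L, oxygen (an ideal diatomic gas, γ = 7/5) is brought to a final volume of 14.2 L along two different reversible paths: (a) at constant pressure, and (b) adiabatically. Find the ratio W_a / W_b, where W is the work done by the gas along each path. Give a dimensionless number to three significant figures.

W_a / W_b ≈ 2.88

Path (a) isobaric: W = P₁(V₂ − V₁) → W_a/(P₁V₁) = 3.104.
Path (b) adiabatic: W = P₁V₁(1 − (V₁/V₂)^(γ−1))/(γ−1) → W_b/(P₁V₁) = 1.079.
W_a / W_b = 3.104 / 1.079 = 2.877.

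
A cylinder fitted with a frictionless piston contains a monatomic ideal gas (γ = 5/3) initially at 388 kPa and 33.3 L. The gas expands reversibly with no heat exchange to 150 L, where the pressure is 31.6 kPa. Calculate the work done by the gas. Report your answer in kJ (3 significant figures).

Adiabatic: W = (P₁V₁ − P₂V₂)/(γ − 1) with γ = 5/3.
P₁V₁ = 12920 J, P₂V₂ = 4740 J.
W = (12920 − 4740) / 0.6667 = 12271 J.

W ≈ 12.3 kJ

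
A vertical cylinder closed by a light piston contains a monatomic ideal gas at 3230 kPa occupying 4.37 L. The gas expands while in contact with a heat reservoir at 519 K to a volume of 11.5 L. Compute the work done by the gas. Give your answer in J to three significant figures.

Isothermal: W = nRT ln(V₂/V₁) = P₁V₁ ln(V₂/V₁).
P₁V₁ = (3230 kPa)(4.37 L) = 14115 J.
W = 14115 × ln(11.5/4.37) = 14115 × 0.9676
W_by_gas = 13658 J.

W ≈ 13700 J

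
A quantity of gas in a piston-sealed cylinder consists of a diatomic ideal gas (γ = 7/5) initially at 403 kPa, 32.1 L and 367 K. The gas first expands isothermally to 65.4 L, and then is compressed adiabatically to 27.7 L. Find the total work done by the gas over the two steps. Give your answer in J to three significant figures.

Step 1 (isothermal): W = P₁V₁ ln(V₂/V₁) = (12936) ln(65.4/32.1) = 9206 J.
After step 1: P = 197.8 kPa, V = 65.4 L, T = 367 K.
Step 2 (adiabatic): W = (P₁V₁ − P₂V₂)/(γ−1) = (12936 − 18241)/0.4 = -13262 J.
W_total = 9206 − 13262 = -4055 J.

W_total ≈ -4060 J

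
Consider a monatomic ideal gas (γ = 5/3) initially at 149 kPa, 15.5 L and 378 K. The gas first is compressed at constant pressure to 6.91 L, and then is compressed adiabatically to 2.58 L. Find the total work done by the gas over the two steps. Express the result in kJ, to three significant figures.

W_total ≈ -2.71 kJ

Step 1 (isobaric): W = PΔV = (149 kPa)(6.91 − 15.5 L) = -1280 J.
After step 1: P = 149 kPa, V = 6.91 L, T = 168.5 K.
Step 2 (adiabatic): W = (P₁V₁ − P₂V₂)/(γ−1) = (1030 − 1986)/0.667 = -1434 J.
W_total = -1280 − 1434 = -2714 J.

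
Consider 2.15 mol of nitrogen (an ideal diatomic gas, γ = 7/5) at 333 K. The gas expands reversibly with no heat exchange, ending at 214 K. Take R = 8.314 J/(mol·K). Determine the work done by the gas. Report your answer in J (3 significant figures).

W ≈ 5320 J

Adiabatic ⇒ Q = 0, so W_by = −ΔU = nCᵥ(T₁ − T₂).
Cᵥ = 5R/2 = 20.79 J/(mol·K).
W = (2.15)(20.79)(333 − 214) = 5318 J.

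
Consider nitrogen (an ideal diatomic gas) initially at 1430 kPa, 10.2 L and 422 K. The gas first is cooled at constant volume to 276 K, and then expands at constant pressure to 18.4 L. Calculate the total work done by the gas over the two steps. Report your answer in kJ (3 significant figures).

Step 1 (isochoric): W = 0 (constant volume).
After step 1: P = 935.3 kPa (V unchanged).
Step 2 (isobaric): W = PΔV = (935.3 kPa)(18.4 − 10.2 L) = 7669 J.
W_total = 0 + 7669 = 7669 J.

W_total ≈ 7.67 kJ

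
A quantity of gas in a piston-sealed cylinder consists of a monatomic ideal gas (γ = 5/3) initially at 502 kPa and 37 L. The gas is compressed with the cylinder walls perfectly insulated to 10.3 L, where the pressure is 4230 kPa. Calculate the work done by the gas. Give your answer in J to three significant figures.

W ≈ -37500 J

Adiabatic: W = (P₁V₁ − P₂V₂)/(γ − 1) with γ = 5/3.
P₁V₁ = 18574 J, P₂V₂ = 43569 J.
W = (18574 − 43569) / 0.6667 = -37492 J.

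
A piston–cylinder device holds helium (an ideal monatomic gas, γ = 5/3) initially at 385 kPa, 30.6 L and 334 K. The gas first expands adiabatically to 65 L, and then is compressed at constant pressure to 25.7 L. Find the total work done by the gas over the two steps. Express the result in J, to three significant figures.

Step 1 (adiabatic): W = (P₁V₁ − P₂V₂)/(γ−1) = (11781 − 7129)/0.667 = 6977 J.
After step 1: P = 109.7 kPa, V = 65 L, T = 202.1 K.
Step 2 (isobaric): W = PΔV = (109.7 kPa)(25.7 − 65 L) = -4311 J.
W_total = 6977 − 4311 = 2667 J.

W_total ≈ 2670 J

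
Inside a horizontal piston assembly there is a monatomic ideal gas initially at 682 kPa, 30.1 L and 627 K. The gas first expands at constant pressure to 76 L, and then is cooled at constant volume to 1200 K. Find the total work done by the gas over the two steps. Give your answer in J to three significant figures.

W_total ≈ 31300 J

Step 1 (isobaric): W = PΔV = (682 kPa)(76 − 30.1 L) = 31304 J.
Step 2 (isochoric): W = 0 (constant volume).
W_total = 31304 + 0 = 31304 J.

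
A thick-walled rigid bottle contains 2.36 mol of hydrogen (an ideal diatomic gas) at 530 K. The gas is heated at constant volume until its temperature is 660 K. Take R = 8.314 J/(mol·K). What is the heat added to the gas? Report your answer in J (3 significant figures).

Q ≈ 6380 J

Constant volume ⇒ W = 0, so Q = ΔU = nCᵥΔT with Cᵥ = 5R/2 = 20.79 J/(mol·K).
ΔU = (2.36)(20.79)(660 − 530) = 6377 J.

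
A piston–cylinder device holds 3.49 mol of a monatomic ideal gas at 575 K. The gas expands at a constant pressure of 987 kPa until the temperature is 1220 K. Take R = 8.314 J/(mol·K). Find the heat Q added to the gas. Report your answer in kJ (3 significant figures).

Isobaric: W = nRΔT = (3.49)(8.314)(645) = 18715 J.
ΔU = nCᵥΔT with Cᵥ = 3R/2: ΔU = (3.49)(12.47)(645) = 28073 J.
Q = ΔU + W = 28073 + 18715 = 46788 J.

Q ≈ 46.8 kJ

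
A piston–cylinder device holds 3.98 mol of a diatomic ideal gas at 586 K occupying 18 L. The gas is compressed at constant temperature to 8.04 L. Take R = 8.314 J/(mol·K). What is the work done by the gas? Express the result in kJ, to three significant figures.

Isothermal: W = nRT ln(V₂/V₁).
W = (3.98)(8.314)(586) × ln(8.04/18)
  = 19391 × -0.8059
W_by_gas = -15628 J.

W ≈ -15.6 kJ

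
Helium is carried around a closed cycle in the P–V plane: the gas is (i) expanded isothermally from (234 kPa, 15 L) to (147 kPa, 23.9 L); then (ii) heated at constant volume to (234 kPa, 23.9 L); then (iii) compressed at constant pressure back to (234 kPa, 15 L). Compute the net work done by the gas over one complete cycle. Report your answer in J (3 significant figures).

Leg (i): W = PᵢVᵢ ln(V_f/Vᵢ) = (3510) ln(23.9/15) = 1635 J.
Leg (ii): W = 0.
Leg (iii): W = PΔV = (234)(15 − 23.9) = -2083 J.
W_net = 1635 − 2083 = -447.5 J.

W_net ≈ -448 J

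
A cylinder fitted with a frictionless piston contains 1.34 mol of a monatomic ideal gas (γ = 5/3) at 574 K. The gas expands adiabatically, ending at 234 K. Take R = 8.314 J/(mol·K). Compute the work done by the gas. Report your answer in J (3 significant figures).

Adiabatic ⇒ Q = 0, so W_by = −ΔU = nCᵥ(T₁ − T₂).
Cᵥ = 3R/2 = 12.47 J/(mol·K).
W = (1.34)(12.47)(574 − 234) = 5682 J.

W ≈ 5680 J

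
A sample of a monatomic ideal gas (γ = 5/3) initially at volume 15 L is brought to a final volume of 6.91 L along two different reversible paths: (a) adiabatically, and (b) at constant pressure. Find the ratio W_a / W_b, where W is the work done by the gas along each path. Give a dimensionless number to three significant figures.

W_a / W_b ≈ 1.88

Path (a) adiabatic: W = P₁V₁(1 − (V₁/V₂)^(γ−1))/(γ−1) → W_a/(P₁V₁) = -1.015.
Path (b) isobaric: W = P₁(V₂ − V₁) → W_b/(P₁V₁) = -0.5393.
W_a / W_b = -1.015 / -0.5393 = 1.882.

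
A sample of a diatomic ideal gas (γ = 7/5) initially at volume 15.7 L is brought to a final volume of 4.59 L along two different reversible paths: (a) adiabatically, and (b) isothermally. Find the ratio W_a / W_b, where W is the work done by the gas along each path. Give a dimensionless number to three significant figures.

W_a / W_b ≈ 1.29

Path (a) adiabatic: W = P₁V₁(1 − (V₁/V₂)^(γ−1))/(γ−1) → W_a/(P₁V₁) = -1.589.
Path (b) isothermal: W = P₁V₁ ln(V₂/V₁) → W_b/(P₁V₁) = -1.23.
W_a / W_b = -1.589 / -1.23 = 1.292.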